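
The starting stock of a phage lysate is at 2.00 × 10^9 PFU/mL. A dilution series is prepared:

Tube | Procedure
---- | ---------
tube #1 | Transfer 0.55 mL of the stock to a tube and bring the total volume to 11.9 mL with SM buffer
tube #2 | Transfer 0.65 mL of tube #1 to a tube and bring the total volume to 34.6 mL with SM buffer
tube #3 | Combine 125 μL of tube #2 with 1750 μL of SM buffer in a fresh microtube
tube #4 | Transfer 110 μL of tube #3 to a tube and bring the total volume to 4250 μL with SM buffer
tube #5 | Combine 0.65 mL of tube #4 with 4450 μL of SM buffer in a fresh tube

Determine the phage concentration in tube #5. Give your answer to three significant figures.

382 PFU/mL

Step 1: 0.55 mL brought to 11.9 mL → factor 11.9/0.55 = 21.636
Step 2: 0.65 mL brought to 34.6 mL → factor 34.6/0.65 = 53.231
Step 3: 125 μL + 1750 μL = 1875 μL total → factor 1875/125 = 15
Step 4: 110 μL brought to 4250 μL → factor 4250/110 = 38.636
Step 5: 0.65 mL + 4450 μL = 5.1 mL total → factor 5.1/0.65 = 7.8462
Overall dilution factor = 21.636 × 53.231 × 15 × 38.636 × 7.8462 = 5.2371 × 10^6
Final = 2.00 × 10^9 PFU/mL / 5.2371 × 10^6 = 382 PFU/mL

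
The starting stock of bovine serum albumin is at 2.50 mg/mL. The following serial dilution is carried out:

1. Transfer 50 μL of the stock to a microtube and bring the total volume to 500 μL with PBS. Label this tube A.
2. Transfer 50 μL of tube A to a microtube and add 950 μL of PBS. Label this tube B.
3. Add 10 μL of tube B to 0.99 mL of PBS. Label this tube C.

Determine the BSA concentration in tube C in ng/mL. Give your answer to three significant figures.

Step 1: 50 μL brought to 500 μL → factor 500/50 = 10
Step 2: 50 μL + 950 μL = 1000 μL total → factor 1000/50 = 20
Step 3: 10 μL + 0.99 mL = 1000 μL total → factor 1000/10 = 100
Overall dilution factor = 10 × 20 × 100 = 20000
Final = 2.50 mg/mL / 20000 = 0.0001250 mg/mL = 125 ng/mL

125 ng/mL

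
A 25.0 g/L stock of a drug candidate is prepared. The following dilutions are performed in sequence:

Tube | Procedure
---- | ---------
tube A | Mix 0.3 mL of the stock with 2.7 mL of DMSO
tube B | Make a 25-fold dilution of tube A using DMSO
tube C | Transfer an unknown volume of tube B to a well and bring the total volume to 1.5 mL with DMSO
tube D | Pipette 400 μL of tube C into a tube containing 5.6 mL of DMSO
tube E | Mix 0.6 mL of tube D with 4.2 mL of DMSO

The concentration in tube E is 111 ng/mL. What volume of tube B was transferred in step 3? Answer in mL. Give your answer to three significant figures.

0.200 mL

Step 1: 0.3 mL + 2.7 mL = 3 mL total → factor 3/0.3 = 10
Step 2: 25-fold → factor 25
Step 3: v brought to 1.5 mL → factor = 1.5 mL/v
Step 4: 400 μL + 5.6 mL = 6000 μL total → factor 6000/400 = 15
Step 5: 0.6 mL + 4.2 mL = 4.8 mL total → factor 4.8/0.6 = 8
Product of known-step factors = 30000
Overall factor = 25.0 g/L / (111 ng/mL) = 2.2523 × 10^5
Step-3 factor = 2.2523 × 10^5 / 30000 = 7.5075
v = 1.5 mL / 7.5075 = 0.200 mL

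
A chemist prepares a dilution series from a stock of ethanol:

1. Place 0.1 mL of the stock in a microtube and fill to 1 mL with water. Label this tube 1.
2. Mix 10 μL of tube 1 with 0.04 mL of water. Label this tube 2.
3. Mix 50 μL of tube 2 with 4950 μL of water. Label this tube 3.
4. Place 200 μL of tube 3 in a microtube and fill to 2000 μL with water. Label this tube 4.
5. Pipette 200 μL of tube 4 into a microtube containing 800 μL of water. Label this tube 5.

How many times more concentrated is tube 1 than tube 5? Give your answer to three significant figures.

Step 1: 0.1 mL brought to 1 mL → factor 1/0.1 = 10
Step 2: 10 μL + 0.04 mL = 50 μL total → factor 50/10 = 5
Step 3: 50 μL + 4950 μL = 5000 μL total → factor 5000/50 = 100
Step 4: 200 μL brought to 2000 μL → factor 2000/200 = 10
Step 5: 200 μL + 800 μL = 1000 μL total → factor 1000/200 = 5
Dilution factor to tube 1 = 10; to tube 5 = 2.5 × 10^5
[tube 1]/[tube 5] = (factor to tube 5)/(factor to tube 1) = 2.5 × 10^5/10 = 2.50 × 10^4

2.50 × 10^4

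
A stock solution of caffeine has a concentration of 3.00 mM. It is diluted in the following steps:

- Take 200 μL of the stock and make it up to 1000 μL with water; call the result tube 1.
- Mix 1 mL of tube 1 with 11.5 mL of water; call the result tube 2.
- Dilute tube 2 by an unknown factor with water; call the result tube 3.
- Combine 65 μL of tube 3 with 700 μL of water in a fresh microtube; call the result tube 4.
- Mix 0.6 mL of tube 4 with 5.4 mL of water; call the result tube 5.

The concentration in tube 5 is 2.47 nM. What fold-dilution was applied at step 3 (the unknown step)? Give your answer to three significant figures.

Step 1: 200 μL brought to 1000 μL → factor 1000/200 = 5
Step 2: 1 mL + 11.5 mL = 12.5 mL total → factor 12.5/1 = 12.5
Step 3: unknown factor x
Step 4: 65 μL + 700 μL = 765 μL total → factor 765/65 = 11.769
Step 5: 0.6 mL + 5.4 mL = 6 mL total → factor 6/0.6 = 10
Product of known-step factors = 7355.8
Overall factor = 3.00 mM / (2.47 nM) = 1.2146 × 10^6
x = 1.2146 × 10^6 / 7355.8 = 165

165-fold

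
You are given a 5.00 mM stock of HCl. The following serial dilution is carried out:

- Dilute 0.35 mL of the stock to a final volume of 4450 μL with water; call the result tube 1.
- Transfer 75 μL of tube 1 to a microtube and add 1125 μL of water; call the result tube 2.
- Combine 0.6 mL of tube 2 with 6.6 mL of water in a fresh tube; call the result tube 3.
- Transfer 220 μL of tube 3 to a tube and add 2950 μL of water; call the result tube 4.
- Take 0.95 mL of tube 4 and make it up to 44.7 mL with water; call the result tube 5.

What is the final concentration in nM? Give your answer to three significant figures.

3.02 nM

Step 1: 0.35 mL brought to 4450 μL → factor 4.45/0.35 = 12.714
Step 2: 75 μL + 1125 μL = 1200 μL total → factor 1200/75 = 16
Step 3: 0.6 mL + 6.6 mL = 7.2 mL total → factor 7.2/0.6 = 12
Step 4: 220 μL + 2950 μL = 3170 μL total → factor 3170/220 = 14.409
Step 5: 0.95 mL brought to 44.7 mL → factor 44.7/0.95 = 47.053
Overall dilution factor = 12.714 × 16 × 12 × 14.409 × 47.053 = 1.6551 × 10^6
Final = 5.00 mM / 1.6551 × 10^6 = 3.021 × 10^-6 mM = 3.02 nM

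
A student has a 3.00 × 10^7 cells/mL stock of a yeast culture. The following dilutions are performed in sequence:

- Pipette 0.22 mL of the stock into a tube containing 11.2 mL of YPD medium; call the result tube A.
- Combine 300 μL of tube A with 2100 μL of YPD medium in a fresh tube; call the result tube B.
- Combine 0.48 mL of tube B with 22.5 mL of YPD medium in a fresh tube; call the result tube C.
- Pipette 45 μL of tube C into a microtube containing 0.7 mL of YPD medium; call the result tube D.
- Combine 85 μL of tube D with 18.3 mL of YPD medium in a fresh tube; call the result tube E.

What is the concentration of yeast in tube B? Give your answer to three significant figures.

Step 1: 0.22 mL + 11.2 mL = 11.42 mL total → factor 11.42/0.22 = 51.909
Step 2: 300 μL + 2100 μL = 2400 μL total → factor 2400/300 = 8
Dilution factor through tube B = 51.909 × 8 = 415.27
[tube B] = 3.00 × 10^7 cells/mL / 415.27 = 7.22 × 10^4 cells/mL

7.22 × 10^4 cells/mL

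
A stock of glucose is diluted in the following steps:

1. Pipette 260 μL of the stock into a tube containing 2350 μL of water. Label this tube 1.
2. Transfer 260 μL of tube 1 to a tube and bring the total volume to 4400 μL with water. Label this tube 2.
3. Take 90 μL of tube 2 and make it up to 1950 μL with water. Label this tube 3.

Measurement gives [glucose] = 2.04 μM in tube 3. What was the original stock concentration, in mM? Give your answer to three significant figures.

7.51 mM

Step 1: 260 μL + 2350 μL = 2610 μL total → factor 2610/260 = 10.038
Step 2: 260 μL brought to 4400 μL → factor 4400/260 = 16.923
Step 3: 90 μL brought to 1950 μL → factor 1950/90 = 21.667
Overall dilution factor = 10.038 × 16.923 × 21.667 = 3680.8
Stock = 2.04 μM × 3680.8 = 7509 μM = 7.51 mM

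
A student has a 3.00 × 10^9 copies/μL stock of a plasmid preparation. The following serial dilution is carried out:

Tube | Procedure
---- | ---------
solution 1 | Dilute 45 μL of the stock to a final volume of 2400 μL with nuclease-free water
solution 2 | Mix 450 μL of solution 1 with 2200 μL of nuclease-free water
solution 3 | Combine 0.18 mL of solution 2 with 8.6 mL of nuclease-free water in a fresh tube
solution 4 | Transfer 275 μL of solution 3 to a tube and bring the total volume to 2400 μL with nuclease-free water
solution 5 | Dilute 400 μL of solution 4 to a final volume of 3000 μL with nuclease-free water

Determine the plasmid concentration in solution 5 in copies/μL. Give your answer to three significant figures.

2.99 × 10^3 copies/μL

Step 1: 45 μL brought to 2400 μL → factor 2400/45 = 53.333
Step 2: 450 μL + 2200 μL = 2650 μL total → factor 2650/450 = 5.8889
Step 3: 0.18 mL + 8.6 mL = 8.78 mL total → factor 8.78/0.18 = 48.778
Step 4: 275 μL brought to 2400 μL → factor 2400/275 = 8.7273
Step 5: 400 μL brought to 3000 μL → factor 3000/400 = 7.5
Overall dilution factor = 53.333 × 5.8889 × 48.778 × 8.7273 × 7.5 = 1.0028 × 10^6
Final = 3.00 × 10^9 copies/μL / 1.0028 × 10^6 = 2.99 × 10^3 copies/μL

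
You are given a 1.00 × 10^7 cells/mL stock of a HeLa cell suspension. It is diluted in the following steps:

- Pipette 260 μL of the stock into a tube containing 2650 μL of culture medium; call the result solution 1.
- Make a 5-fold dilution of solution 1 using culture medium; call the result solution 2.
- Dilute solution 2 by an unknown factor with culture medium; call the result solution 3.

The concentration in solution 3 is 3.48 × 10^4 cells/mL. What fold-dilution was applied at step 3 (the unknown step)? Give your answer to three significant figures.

5.13-fold

Step 1: 260 μL + 2650 μL = 2910 μL total → factor 2910/260 = 11.192
Step 2: 5-fold → factor 5
Step 3: unknown factor x
Product of known-step factors = 55.962
Overall factor = 1.00 × 10^7 cells/mL / (3.48 × 10^4 cells/mL) = 287.36
x = 287.36 / 55.962 = 5.13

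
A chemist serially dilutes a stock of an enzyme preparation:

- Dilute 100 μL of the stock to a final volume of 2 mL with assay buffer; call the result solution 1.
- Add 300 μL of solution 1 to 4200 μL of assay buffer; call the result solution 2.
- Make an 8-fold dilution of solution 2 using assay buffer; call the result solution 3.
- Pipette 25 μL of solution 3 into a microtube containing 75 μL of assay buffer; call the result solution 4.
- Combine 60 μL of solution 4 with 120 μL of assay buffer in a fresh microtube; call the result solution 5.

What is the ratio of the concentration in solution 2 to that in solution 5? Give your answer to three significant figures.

Step 1: 100 μL brought to 2 mL → factor 2000/100 = 20
Step 2: 300 μL + 4200 μL = 4500 μL total → factor 4500/300 = 15
Step 3: 8-fold → factor 8
Step 4: 25 μL + 75 μL = 100 μL total → factor 100/25 = 4
Step 5: 60 μL + 120 μL = 180 μL total → factor 180/60 = 3
Dilution factor to solution 2 = 300; to solution 5 = 28800
[solution 2]/[solution 5] = (factor to solution 5)/(factor to solution 2) = 28800/300 = 96.0

96.0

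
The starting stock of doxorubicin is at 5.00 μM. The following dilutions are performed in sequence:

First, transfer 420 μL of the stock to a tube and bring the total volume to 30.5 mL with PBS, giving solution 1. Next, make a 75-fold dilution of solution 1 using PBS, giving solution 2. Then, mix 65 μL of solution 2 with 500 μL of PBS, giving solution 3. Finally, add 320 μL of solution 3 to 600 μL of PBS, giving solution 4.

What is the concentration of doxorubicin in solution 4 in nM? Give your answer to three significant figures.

0.0367 nM

Step 1: 420 μL brought to 30.5 mL → factor 30500/420 = 72.619
Step 2: 75-fold → factor 75
Step 3: 65 μL + 500 μL = 565 μL total → factor 565/65 = 8.6923
Step 4: 320 μL + 600 μL = 920 μL total → factor 920/320 = 2.875
Overall dilution factor = 72.619 × 75 × 8.6923 × 2.875 = 1.3611 × 10^5
Final = 5.00 μM / 1.3611 × 10^5 = 3.674 × 10^-5 μM = 0.0367 nM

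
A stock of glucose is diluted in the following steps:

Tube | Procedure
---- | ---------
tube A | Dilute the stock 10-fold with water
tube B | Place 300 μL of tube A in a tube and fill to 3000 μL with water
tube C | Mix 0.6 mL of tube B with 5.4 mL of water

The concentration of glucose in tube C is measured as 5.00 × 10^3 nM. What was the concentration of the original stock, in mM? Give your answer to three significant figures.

5.00 mM

Step 1: 10-fold → factor 10
Step 2: 300 μL brought to 3000 μL → factor 3000/300 = 10
Step 3: 0.6 mL + 5.4 mL = 6 mL total → factor 6/0.6 = 10
Overall dilution factor = 10 × 10 × 10 = 1000
Stock = 5.00 × 10^3 nM × 1000 = 5.000 × 10^6 nM = 5.00 mM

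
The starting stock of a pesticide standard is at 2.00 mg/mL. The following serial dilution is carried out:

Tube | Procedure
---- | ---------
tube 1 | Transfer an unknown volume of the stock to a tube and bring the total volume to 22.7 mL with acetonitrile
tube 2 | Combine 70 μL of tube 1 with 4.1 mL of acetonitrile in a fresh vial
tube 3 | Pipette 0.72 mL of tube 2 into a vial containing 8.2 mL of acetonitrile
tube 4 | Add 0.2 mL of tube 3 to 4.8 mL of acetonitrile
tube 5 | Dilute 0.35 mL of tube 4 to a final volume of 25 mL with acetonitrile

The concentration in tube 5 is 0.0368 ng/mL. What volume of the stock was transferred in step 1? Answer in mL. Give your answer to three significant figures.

0.550 mL

Step 1: v brought to 22.7 mL → factor = 22.7 mL/v
Step 2: 70 μL + 4.1 mL = 4170 μL total → factor 4170/70 = 59.571
Step 3: 0.72 mL + 8.2 mL = 8.92 mL total → factor 8.92/0.72 = 12.389
Step 4: 0.2 mL + 4.8 mL = 5 mL total → factor 5/0.2 = 25
Step 5: 0.35 mL brought to 25 mL → factor 25/0.35 = 71.429
Product of known-step factors = 1.3179 × 10^6
Overall factor = 2.00 mg/mL / (0.0368 ng/mL) = 5.4348 × 10^7
Step-1 factor = 5.4348 × 10^7 / 1.3179 × 10^6 = 41.238
v = 22.7 mL / 41.238 = 0.550 mL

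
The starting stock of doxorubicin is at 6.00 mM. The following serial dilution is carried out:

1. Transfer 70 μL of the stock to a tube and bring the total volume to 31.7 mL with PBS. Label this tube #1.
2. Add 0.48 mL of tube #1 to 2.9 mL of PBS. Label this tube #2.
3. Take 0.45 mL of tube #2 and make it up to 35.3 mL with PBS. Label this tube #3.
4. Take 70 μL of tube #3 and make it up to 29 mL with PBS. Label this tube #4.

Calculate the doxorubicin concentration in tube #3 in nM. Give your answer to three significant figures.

24.0 nM

Step 1: 70 μL brought to 31.7 mL → factor 31700/70 = 452.86
Step 2: 0.48 mL + 2.9 mL = 3.38 mL total → factor 3.38/0.48 = 7.0417
Step 3: 0.45 mL brought to 35.3 mL → factor 35.3/0.45 = 78.444
Dilution factor through tube #3 = 452.86 × 7.0417 × 78.444 = 2.5015 × 10^5
[tube #3] = 6.00 mM / 2.5015 × 10^5 = 2.399 × 10^-5 mM = 24.0 nM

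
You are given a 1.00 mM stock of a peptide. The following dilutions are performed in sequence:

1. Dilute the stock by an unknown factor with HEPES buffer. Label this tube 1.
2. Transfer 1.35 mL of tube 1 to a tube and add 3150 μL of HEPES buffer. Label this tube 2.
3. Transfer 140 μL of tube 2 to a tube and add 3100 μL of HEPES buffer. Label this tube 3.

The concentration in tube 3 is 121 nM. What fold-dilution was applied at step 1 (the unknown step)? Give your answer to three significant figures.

107-fold

Step 1: unknown factor x
Step 2: 1.35 mL + 3150 μL = 4.5 mL total → factor 4.5/1.35 = 3.3333
Step 3: 140 μL + 3100 μL = 3240 μL total → factor 3240/140 = 23.143
Product of known-step factors = 77.143
Overall factor = 1.00 mM / (121 nM) = 8264.5
x = 8264.5 / 77.143 = 107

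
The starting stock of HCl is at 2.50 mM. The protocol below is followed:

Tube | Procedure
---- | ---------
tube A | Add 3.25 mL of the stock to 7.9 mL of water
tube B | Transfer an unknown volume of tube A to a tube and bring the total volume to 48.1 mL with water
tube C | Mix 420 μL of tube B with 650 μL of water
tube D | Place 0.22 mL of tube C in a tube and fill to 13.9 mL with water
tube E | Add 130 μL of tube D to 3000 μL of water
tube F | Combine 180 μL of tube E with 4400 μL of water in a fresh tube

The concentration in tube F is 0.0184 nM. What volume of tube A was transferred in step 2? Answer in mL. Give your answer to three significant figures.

0.120 mL

Step 1: 3.25 mL + 7.9 mL = 11.15 mL total → factor 11.15/3.25 = 3.4308
Step 2: v brought to 48.1 mL → factor = 48.1 mL/v
Step 3: 420 μL + 650 μL = 1070 μL total → factor 1070/420 = 2.5476
Step 4: 0.22 mL brought to 13.9 mL → factor 13.9/0.22 = 63.182
Step 5: 130 μL + 3000 μL = 3130 μL total → factor 3130/130 = 24.077
Step 6: 180 μL + 4400 μL = 4580 μL total → factor 4580/180 = 25.444
Product of known-step factors = 3.3831 × 10^5
Overall factor = 2.50 mM / (0.0184 nM) = 1.3587 × 10^8
Step-2 factor = 1.3587 × 10^8 / 3.3831 × 10^5 = 401.62
v = 48.1 mL / 401.62 = 0.120 mL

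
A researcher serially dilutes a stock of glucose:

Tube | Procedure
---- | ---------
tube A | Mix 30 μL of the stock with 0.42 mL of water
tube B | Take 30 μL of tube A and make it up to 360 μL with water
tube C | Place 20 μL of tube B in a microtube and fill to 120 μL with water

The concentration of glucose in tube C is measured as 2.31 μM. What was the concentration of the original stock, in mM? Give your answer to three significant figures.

2.49 mM

Step 1: 30 μL + 0.42 mL = 450 μL total → factor 450/30 = 15
Step 2: 30 μL brought to 360 μL → factor 360/30 = 12
Step 3: 20 μL brought to 120 μL → factor 120/20 = 6
Overall dilution factor = 15 × 12 × 6 = 1080
Stock = 2.31 μM × 1080 = 2495 μM = 2.49 mM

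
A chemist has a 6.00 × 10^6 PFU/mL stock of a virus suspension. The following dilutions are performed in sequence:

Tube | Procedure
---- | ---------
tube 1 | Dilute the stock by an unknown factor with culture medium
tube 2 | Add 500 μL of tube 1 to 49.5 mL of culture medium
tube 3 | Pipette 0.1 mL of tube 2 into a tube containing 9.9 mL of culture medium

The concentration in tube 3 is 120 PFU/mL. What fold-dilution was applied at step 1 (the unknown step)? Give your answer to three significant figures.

Step 1: unknown factor x
Step 2: 500 μL + 49.5 mL = 50000 μL total → factor 50000/500 = 100
Step 3: 0.1 mL + 9.9 mL = 10 mL total → factor 10/0.1 = 100
Product of known-step factors = 10000
Overall factor = 6.00 × 10^6 PFU/mL / (120 PFU/mL) = 50000
x = 50000 / 10000 = 5.00

5.00-fold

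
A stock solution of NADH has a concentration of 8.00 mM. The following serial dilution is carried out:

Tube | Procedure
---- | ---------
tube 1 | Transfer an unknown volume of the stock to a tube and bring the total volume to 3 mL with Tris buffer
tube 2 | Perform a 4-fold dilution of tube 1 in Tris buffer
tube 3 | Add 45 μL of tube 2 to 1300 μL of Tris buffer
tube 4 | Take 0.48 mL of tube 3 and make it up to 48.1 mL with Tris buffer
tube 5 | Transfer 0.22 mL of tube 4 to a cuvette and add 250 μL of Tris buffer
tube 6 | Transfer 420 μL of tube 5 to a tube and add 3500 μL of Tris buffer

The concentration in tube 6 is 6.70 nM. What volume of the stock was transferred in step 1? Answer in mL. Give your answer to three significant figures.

0.600 mL

Step 1: v brought to 3 mL → factor = 3 mL/v
Step 2: 4-fold → factor 4
Step 3: 45 μL + 1300 μL = 1345 μL total → factor 1345/45 = 29.889
Step 4: 0.48 mL brought to 48.1 mL → factor 48.1/0.48 = 100.21
Step 5: 0.22 mL + 250 μL = 0.47 mL total → factor 0.47/0.22 = 2.1364
Step 6: 420 μL + 3500 μL = 3920 μL total → factor 3920/420 = 9.3333
Product of known-step factors = 2.3888 × 10^5
Overall factor = 8.00 mM / (6.70 nM) = 1.194 × 10^6
Step-1 factor = 1.194 × 10^6 / 2.3888 × 10^5 = 4.9984
v = 3 mL / 4.9984 = 0.600 mL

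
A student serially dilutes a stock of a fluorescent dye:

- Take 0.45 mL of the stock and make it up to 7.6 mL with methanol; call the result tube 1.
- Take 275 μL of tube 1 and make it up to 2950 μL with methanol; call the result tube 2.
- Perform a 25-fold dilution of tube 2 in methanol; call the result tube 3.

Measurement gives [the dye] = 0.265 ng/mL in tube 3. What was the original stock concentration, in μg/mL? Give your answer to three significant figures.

1.20 μg/mL

Step 1: 0.45 mL brought to 7.6 mL → factor 7.6/0.45 = 16.889
Step 2: 275 μL brought to 2950 μL → factor 2950/275 = 10.727
Step 3: 25-fold → factor 25
Overall dilution factor = 16.889 × 10.727 × 25 = 4529.3
Stock = 0.265 ng/mL × 4529.3 = 1200 ng/mL = 1.20 μg/mL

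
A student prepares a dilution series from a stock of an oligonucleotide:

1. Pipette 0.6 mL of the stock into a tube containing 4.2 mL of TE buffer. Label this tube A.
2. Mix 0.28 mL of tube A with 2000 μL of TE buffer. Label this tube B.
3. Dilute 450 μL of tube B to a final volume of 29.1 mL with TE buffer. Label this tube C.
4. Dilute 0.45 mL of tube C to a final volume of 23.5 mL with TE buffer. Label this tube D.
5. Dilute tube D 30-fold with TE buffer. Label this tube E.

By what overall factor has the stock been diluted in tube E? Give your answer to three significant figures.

6.60 × 10^6

Step 1: 0.6 mL + 4.2 mL = 4.8 mL total → factor 4.8/0.6 = 8
Step 2: 0.28 mL + 2000 μL = 2.28 mL total → factor 2.28/0.28 = 8.1429
Step 3: 450 μL brought to 29.1 mL → factor 29100/450 = 64.667
Step 4: 0.45 mL brought to 23.5 mL → factor 23.5/0.45 = 52.222
Step 5: 30-fold → factor 30
Overall dilution factor = 8 × 8.1429 × 64.667 × 52.222 × 30 = 6.5997 × 10^6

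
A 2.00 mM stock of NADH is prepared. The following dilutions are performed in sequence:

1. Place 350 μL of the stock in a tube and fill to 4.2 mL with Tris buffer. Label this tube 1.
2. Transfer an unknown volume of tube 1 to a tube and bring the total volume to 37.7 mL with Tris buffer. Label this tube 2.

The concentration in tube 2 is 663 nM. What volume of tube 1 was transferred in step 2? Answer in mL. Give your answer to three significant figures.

0.150 mL

Step 1: 350 μL brought to 4.2 mL → factor 4200/350 = 12
Step 2: v brought to 37.7 mL → factor = 37.7 mL/v
Product of known-step factors = 12
Overall factor = 2.00 mM / (663 nM) = 3016.6
Step-2 factor = 3016.6 / 12 = 251.38
v = 37.7 mL / 251.38 = 0.150 mL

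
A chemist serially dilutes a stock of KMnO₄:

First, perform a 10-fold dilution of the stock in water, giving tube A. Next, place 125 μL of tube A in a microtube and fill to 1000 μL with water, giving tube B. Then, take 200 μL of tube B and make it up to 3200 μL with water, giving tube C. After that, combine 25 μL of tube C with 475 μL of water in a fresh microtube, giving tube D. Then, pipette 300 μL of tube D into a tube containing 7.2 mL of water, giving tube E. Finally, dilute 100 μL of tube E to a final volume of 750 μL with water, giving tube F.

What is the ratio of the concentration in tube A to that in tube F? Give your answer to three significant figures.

Step 1: 10-fold → factor 10
Step 2: 125 μL brought to 1000 μL → factor 1000/125 = 8
Step 3: 200 μL brought to 3200 μL → factor 3200/200 = 16
Step 4: 25 μL + 475 μL = 500 μL total → factor 500/25 = 20
Step 5: 300 μL + 7.2 mL = 7500 μL total → factor 7500/300 = 25
Step 6: 100 μL brought to 750 μL → factor 750/100 = 7.5
Dilution factor to tube A = 10; to tube F = 4.8 × 10^6
[tube A]/[tube F] = (factor to tube F)/(factor to tube A) = 4.8 × 10^6/10 = 4.80 × 10^5

4.80 × 10^5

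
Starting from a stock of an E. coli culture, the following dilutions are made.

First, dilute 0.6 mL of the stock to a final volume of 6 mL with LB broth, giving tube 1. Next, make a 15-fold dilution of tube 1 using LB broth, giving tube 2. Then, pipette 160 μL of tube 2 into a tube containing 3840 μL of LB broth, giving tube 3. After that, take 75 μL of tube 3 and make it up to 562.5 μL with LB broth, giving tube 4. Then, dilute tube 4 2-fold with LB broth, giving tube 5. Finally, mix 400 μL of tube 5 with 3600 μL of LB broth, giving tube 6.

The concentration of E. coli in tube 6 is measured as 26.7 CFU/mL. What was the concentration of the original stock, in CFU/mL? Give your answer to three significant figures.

1.50 × 10^7 CFU/mL

Step 1: 0.6 mL brought to 6 mL → factor 6/0.6 = 10
Step 2: 15-fold → factor 15
Step 3: 160 μL + 3840 μL = 4000 μL total → factor 4000/160 = 25
Step 4: 75 μL brought to 562.5 μL → factor 562.5/75 = 7.5
Step 5: 2-fold → factor 2
Step 6: 400 μL + 3600 μL = 4000 μL total → factor 4000/400 = 10
Overall dilution factor = 10 × 15 × 25 × 7.5 × 2 × 10 = 5.625 × 10^5
Stock = 26.7 CFU/mL × 5.625 × 10^5 = 1.50 × 10^7 CFU/mL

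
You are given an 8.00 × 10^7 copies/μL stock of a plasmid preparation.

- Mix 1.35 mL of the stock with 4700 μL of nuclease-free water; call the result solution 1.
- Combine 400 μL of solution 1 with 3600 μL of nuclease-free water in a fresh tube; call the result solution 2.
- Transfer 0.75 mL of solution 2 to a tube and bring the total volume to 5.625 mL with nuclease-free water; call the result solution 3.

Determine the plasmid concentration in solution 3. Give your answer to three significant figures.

Step 1: 1.35 mL + 4700 μL = 6.05 mL total → factor 6.05/1.35 = 4.4815
Step 2: 400 μL + 3600 μL = 4000 μL total → factor 4000/400 = 10
Step 3: 0.75 mL brought to 5.625 mL → factor 5.625/0.75 = 7.5
Overall dilution factor = 4.4815 × 10 × 7.5 = 336.11
Final = 8.00 × 10^7 copies/μL / 336.11 = 2.38 × 10^5 copies/μL

2.38 × 10^5 copies/μL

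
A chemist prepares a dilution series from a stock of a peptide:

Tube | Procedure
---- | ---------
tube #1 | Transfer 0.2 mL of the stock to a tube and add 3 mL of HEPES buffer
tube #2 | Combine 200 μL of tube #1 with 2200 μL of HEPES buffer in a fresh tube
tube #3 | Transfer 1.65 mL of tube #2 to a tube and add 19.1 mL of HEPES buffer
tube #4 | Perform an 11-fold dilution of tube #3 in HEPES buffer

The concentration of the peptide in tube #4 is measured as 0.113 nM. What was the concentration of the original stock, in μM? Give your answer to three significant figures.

Step 1: 0.2 mL + 3 mL = 3.2 mL total → factor 3.2/0.2 = 16
Step 2: 200 μL + 2200 μL = 2400 μL total → factor 2400/200 = 12
Step 3: 1.65 mL + 19.1 mL = 20.75 mL total → factor 20.75/1.65 = 12.576
Step 4: 11-fold → factor 11
Overall dilution factor = 16 × 12 × 12.576 × 11 = 26560
Stock = 0.113 nM × 26560 = 3001 nM = 3.00 μM

3.00 μM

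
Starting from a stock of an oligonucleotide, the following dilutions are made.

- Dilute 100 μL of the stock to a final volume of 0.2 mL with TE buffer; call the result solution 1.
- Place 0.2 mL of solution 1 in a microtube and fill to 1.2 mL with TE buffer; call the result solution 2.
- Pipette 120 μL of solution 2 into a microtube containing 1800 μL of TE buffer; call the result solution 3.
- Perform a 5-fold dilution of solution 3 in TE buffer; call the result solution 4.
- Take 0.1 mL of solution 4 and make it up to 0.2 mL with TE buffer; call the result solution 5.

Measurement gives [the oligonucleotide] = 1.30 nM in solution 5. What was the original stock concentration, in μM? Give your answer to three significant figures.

Step 1: 100 μL brought to 0.2 mL → factor 200/100 = 2
Step 2: 0.2 mL brought to 1.2 mL → factor 1.2/0.2 = 6
Step 3: 120 μL + 1800 μL = 1920 μL total → factor 1920/120 = 16
Step 4: 5-fold → factor 5
Step 5: 0.1 mL brought to 0.2 mL → factor 0.2/0.1 = 2
Overall dilution factor = 2 × 6 × 16 × 5 × 2 = 1920
Stock = 1.30 nM × 1920 = 2496 nM = 2.50 μM

2.50 μM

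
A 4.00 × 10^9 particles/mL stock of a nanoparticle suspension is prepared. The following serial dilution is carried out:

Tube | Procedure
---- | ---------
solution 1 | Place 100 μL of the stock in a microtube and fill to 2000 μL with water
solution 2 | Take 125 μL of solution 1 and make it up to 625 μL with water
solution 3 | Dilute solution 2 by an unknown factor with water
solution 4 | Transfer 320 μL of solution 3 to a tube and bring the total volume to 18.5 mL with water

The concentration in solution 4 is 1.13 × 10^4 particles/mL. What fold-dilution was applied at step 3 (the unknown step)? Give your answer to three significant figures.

61.2-fold

Step 1: 100 μL brought to 2000 μL → factor 2000/100 = 20
Step 2: 125 μL brought to 625 μL → factor 625/125 = 5
Step 3: unknown factor x
Step 4: 320 μL brought to 18.5 mL → factor 18500/320 = 57.812
Product of known-step factors = 5781.2
Overall factor = 4.00 × 10^9 particles/mL / (1.13 × 10^4 particles/mL) = 3.5398 × 10^5
x = 3.5398 × 10^5 / 5781.2 = 61.2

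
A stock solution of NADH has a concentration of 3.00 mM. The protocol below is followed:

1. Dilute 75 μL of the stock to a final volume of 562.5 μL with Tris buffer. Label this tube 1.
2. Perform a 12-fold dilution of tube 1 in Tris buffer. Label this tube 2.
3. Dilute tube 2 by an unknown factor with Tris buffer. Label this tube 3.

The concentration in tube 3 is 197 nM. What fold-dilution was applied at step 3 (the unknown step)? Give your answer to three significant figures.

169-fold

Step 1: 75 μL brought to 562.5 μL → factor 562.5/75 = 7.5
Step 2: 12-fold → factor 12
Step 3: unknown factor x
Product of known-step factors = 90
Overall factor = 3.00 mM / (197 nM) = 15228
x = 15228 / 90 = 169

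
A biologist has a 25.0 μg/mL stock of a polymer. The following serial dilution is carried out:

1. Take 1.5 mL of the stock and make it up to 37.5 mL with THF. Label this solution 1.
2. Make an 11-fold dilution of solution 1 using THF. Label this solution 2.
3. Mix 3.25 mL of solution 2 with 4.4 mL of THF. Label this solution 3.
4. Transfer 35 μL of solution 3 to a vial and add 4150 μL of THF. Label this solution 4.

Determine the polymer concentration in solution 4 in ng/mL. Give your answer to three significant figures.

0.323 ng/mL

Step 1: 1.5 mL brought to 37.5 mL → factor 37.5/1.5 = 25
Step 2: 11-fold → factor 11
Step 3: 3.25 mL + 4.4 mL = 7.65 mL total → factor 7.65/3.25 = 2.3538
Step 4: 35 μL + 4150 μL = 4185 μL total → factor 4185/35 = 119.57
Overall dilution factor = 25 × 11 × 2.3538 × 119.57 = 77400
Final = 25.0 μg/mL / 77400 = 0.0003230 μg/mL = 0.323 ng/mL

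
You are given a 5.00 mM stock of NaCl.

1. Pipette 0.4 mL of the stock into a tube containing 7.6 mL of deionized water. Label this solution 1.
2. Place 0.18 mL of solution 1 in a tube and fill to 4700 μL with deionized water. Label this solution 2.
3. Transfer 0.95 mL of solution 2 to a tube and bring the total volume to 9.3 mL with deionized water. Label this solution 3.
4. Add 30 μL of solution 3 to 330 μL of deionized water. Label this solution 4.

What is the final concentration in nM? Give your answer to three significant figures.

Step 1: 0.4 mL + 7.6 mL = 8 mL total → factor 8/0.4 = 20
Step 2: 0.18 mL brought to 4700 μL → factor 4.7/0.18 = 26.111
Step 3: 0.95 mL brought to 9.3 mL → factor 9.3/0.95 = 9.7895
Step 4: 30 μL + 330 μL = 360 μL total → factor 360/30 = 12
Overall dilution factor = 20 × 26.111 × 9.7895 × 12 = 61347
Final = 5.00 mM / 61347 = 8.150 × 10^-5 mM = 81.5 nM

81.5 nM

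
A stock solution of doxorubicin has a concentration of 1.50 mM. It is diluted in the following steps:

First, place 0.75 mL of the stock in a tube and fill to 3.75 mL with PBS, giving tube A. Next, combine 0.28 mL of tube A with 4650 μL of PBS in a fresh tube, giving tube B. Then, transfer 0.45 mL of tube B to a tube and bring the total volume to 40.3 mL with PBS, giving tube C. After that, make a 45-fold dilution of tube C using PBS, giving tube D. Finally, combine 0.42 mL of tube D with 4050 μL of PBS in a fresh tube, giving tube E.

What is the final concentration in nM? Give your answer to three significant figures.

0.397 nM

Step 1: 0.75 mL brought to 3.75 mL → factor 3.75/0.75 = 5
Step 2: 0.28 mL + 4650 μL = 4.93 mL total → factor 4.93/0.28 = 17.607
Step 3: 0.45 mL brought to 40.3 mL → factor 40.3/0.45 = 89.556
Step 4: 45-fold → factor 45
Step 5: 0.42 mL + 4050 μL = 4.47 mL total → factor 4.47/0.42 = 10.643
Overall dilution factor = 5 × 17.607 × 89.556 × 45 × 10.643 = 3.7759 × 10^6
Final = 1.50 mM / 3.7759 × 10^6 = 3.973 × 10^-7 mM = 0.397 nM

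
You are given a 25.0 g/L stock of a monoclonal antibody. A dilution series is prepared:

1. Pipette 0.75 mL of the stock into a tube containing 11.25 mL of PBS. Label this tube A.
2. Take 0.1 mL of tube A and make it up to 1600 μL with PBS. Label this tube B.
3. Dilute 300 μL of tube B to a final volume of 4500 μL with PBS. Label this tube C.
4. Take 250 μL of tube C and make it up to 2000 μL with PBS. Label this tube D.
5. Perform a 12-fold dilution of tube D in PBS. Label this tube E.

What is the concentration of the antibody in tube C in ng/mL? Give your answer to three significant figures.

Step 1: 0.75 mL + 11.25 mL = 12 mL total → factor 12/0.75 = 16
Step 2: 0.1 mL brought to 1600 μL → factor 1.6/0.1 = 16
Step 3: 300 μL brought to 4500 μL → factor 4500/300 = 15
Dilution factor through tube C = 16 × 16 × 15 = 3840
[tube C] = 25.0 g/L / 3840 = 0.006510 g/L = 6.51 × 10^3 ng/mL

6.51 × 10^3 ng/mL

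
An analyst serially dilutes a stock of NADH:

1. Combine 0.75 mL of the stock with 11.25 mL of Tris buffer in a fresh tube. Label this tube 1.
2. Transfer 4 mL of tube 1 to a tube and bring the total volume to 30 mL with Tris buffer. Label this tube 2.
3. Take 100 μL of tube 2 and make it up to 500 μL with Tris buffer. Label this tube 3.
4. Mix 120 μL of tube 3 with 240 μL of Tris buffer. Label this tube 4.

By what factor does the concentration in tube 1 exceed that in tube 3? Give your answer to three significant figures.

37.5

Step 1: 0.75 mL + 11.25 mL = 12 mL total → factor 12/0.75 = 16
Step 2: 4 mL brought to 30 mL → factor 30/4 = 7.5
Step 3: 100 μL brought to 500 μL → factor 500/100 = 5
Dilution factor to tube 1 = 16; to tube 3 = 600
[tube 1]/[tube 3] = (factor to tube 3)/(factor to tube 1) = 600/16 = 37.5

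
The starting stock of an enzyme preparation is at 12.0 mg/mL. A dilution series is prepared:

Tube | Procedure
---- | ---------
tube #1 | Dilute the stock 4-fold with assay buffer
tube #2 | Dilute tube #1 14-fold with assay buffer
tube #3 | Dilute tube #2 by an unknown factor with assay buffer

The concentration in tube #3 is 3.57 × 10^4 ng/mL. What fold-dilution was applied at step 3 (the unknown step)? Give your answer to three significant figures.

6.00-fold

Step 1: 4-fold → factor 4
Step 2: 14-fold → factor 14
Step 3: unknown factor x
Product of known-step factors = 56
Overall factor = 12.0 mg/mL / (3.57 × 10^4 ng/mL) = 336.13
x = 336.13 / 56 = 6.00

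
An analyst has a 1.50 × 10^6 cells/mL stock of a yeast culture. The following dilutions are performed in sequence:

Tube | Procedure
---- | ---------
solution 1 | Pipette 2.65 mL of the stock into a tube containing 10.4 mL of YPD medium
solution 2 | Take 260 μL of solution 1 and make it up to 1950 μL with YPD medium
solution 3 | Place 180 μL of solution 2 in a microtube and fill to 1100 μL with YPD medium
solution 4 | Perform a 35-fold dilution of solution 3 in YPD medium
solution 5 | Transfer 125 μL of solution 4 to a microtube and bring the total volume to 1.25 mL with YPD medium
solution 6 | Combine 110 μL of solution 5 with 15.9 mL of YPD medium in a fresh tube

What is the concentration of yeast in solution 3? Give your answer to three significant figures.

6.65 × 10^3 cells/mL

Step 1: 2.65 mL + 10.4 mL = 13.05 mL total → factor 13.05/2.65 = 4.9245
Step 2: 260 μL brought to 1950 μL → factor 1950/260 = 7.5
Step 3: 180 μL brought to 1100 μL → factor 1100/180 = 6.1111
Dilution factor through solution 3 = 4.9245 × 7.5 × 6.1111 = 225.71
[solution 3] = 1.50 × 10^6 cells/mL / 225.71 = 6.65 × 10^3 cells/mL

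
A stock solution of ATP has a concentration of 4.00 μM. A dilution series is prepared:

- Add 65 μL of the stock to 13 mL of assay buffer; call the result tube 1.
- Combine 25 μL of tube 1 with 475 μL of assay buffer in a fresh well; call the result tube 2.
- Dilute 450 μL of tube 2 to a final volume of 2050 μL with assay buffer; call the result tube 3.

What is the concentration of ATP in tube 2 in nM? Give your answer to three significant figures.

0.995 nM

Step 1: 65 μL + 13 mL = 13065 μL total → factor 13065/65 = 201
Step 2: 25 μL + 475 μL = 500 μL total → factor 500/25 = 20
Dilution factor through tube 2 = 201 × 20 = 4020
[tube 2] = 4.00 μM / 4020 = 0.0009950 μM = 0.995 nM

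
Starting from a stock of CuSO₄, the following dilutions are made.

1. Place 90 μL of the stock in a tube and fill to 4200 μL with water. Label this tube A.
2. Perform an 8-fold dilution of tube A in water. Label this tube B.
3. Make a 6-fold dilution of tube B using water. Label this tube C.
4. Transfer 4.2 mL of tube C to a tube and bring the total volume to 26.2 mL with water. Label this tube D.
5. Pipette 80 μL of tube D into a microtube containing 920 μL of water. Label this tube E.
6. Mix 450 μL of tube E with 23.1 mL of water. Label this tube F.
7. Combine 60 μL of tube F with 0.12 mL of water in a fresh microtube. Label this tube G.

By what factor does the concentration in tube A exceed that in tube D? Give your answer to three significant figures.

299

Step 1: 90 μL brought to 4200 μL → factor 4200/90 = 46.667
Step 2: 8-fold → factor 8
Step 3: 6-fold → factor 6
Step 4: 4.2 mL brought to 26.2 mL → factor 26.2/4.2 = 6.2381
Dilution factor to tube A = 46.667; to tube D = 13973
[tube A]/[tube D] = (factor to tube D)/(factor to tube A) = 13973/46.667 = 299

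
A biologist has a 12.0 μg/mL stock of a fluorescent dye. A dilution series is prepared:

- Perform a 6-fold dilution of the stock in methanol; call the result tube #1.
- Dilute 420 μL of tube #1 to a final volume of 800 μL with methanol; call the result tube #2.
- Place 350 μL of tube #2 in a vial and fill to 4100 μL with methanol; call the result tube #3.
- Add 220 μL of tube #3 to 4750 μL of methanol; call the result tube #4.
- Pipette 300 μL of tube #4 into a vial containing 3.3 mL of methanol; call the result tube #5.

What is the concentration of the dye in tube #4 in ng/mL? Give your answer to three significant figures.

3.97 ng/mL

Step 1: 6-fold → factor 6
Step 2: 420 μL brought to 800 μL → factor 800/420 = 1.9048
Step 3: 350 μL brought to 4100 μL → factor 4100/350 = 11.714
Step 4: 220 μL + 4750 μL = 4970 μL total → factor 4970/220 = 22.591
Dilution factor through tube #4 = 6 × 1.9048 × 11.714 × 22.591 = 3024.4
[tube #4] = 12.0 μg/mL / 3024.4 = 0.003968 μg/mL = 3.97 ng/mL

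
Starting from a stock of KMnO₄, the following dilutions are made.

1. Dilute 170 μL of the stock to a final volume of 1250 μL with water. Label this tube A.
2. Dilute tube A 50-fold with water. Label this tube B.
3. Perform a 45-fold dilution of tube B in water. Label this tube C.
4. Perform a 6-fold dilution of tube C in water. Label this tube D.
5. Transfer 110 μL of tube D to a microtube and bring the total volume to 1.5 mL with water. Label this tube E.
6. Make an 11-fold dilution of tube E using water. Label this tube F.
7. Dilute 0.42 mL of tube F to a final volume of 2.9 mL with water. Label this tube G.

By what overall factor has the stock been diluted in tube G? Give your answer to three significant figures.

Step 1: 170 μL brought to 1250 μL → factor 1250/170 = 7.3529
Step 2: 50-fold → factor 50
Step 3: 45-fold → factor 45
Step 4: 6-fold → factor 6
Step 5: 110 μL brought to 1.5 mL → factor 1500/110 = 13.636
Step 6: 11-fold → factor 11
Step 7: 0.42 mL brought to 2.9 mL → factor 2.9/0.42 = 6.9048
Overall dilution factor = 7.3529 × 50 × 45 × 6 × 13.636 × 11 × 6.9048 = 1.0281 × 10^8

1.03 × 10^8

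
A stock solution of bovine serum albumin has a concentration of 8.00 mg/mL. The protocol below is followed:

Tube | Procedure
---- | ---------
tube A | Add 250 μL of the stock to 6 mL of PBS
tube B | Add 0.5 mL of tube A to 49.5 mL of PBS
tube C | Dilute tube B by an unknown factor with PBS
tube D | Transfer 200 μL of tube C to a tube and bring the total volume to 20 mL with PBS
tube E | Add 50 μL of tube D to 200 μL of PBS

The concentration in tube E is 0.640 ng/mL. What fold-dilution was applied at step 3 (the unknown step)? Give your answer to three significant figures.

10.0-fold

Step 1: 250 μL + 6 mL = 6250 μL total → factor 6250/250 = 25
Step 2: 0.5 mL + 49.5 mL = 50 mL total → factor 50/0.5 = 100
Step 3: unknown factor x
Step 4: 200 μL brought to 20 mL → factor 20000/200 = 100
Step 5: 50 μL + 200 μL = 250 μL total → factor 250/50 = 5
Product of known-step factors = 1.25 × 10^6
Overall factor = 8.00 mg/mL / (0.640 ng/mL) = 1.25 × 10^7
x = 1.25 × 10^7 / 1.25 × 10^6 = 10.0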